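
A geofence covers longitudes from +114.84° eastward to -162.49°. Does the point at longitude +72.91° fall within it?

No

Band width going east from +114.84° to -162.49°: ((-162.49 − 114.84) mod 360) = 82.67°.
Offset of +72.91° east of the west edge: ((72.91 − 114.84) mod 360) = 318.07°.
318.07° > 82.67° ⇒ outside.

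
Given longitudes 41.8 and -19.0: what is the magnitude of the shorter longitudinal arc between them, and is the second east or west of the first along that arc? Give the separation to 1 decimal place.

60.8° west

Raw difference: -19.0 − 41.8 = -60.8°.
Normalise into (−180°, 180°]: -60.8° stays -60.8°.
Negative ⇒ the second point lies to the west; separation 60.8°.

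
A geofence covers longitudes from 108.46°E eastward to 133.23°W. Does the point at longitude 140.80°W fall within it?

Yes

Band width going east from +108.46° to -133.23°: ((-133.23 − 108.46) mod 360) = 118.31°.
Offset of -140.80° east of the west edge: ((-140.80 − 108.46) mod 360) = 110.74°.
110.74° ≤ 118.31° ⇒ inside.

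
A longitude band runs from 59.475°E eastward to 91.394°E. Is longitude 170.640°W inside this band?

Band width going east from +59.475° to +91.394°: ((91.394 − 59.475) mod 360) = 31.919°.
Offset of -170.640° east of the west edge: ((-170.640 − 59.475) mod 360) = 129.885°.
129.885° > 31.919° ⇒ outside.

No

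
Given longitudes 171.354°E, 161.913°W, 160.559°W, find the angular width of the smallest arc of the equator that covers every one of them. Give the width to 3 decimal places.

Sort the longitudes: -161.913°, -160.559°, +171.354°.
Eastward gaps between consecutive values (wrapping around): 1.354°, 331.913°, 26.733°.
Largest gap = 331.913° ⇒ minimal covering band is its complement: 360° − 331.913° = 28.087°.
Band runs from +171.354° eastward to -160.559°, crossing the antimeridian.

28.087°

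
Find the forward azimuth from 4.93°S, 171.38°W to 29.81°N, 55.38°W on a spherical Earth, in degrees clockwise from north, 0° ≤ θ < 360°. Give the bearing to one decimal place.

59.3°

Δλ = -55.38 − -171.38 = 116.00°.
θ = atan2( sin Δλ · cos φ₂ , cos φ₁ · sin φ₂ − sin φ₁ · cos φ₂ · cos Δλ )
  = atan2(0.77986, 0.46260) = 59.325° → normalised to [0°, 360°): 59.325°.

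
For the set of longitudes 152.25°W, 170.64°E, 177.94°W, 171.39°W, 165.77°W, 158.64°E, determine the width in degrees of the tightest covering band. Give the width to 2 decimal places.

49.11°

Sort the longitudes: -177.94°, -171.39°, -165.77°, -152.25°, +158.64°, +170.64°.
Eastward gaps between consecutive values (wrapping around): 6.55°, 5.62°, 13.52°, 310.89°, 12.00°, 11.42°.
Largest gap = 310.89° ⇒ minimal covering band is its complement: 360° − 310.89° = 49.11°.
Band runs from +158.64° eastward to -152.25°, crossing the antimeridian.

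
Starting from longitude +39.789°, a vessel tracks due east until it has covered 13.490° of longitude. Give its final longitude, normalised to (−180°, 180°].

Start at +39.789°; shift +13.490° → +53.279°.
+53.279° already lies in (−180°, 180°].

+53.279°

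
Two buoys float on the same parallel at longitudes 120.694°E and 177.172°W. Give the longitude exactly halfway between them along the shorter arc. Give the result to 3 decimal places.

151.761°E

Signed shortest Δλ from +120.694° to -177.172° is +62.134°.
Midpoint longitude = +120.694° + (+62.134°)/2 = +120.694° + 31.067° = +151.761°.
(The naïve average (+120.694 + -177.172)/2 = -28.239° is on the wrong side of the globe.)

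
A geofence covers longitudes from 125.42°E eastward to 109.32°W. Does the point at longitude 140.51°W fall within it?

Band width going east from +125.42° to -109.32°: ((-109.32 − 125.42) mod 360) = 125.26°.
Offset of -140.51° east of the west edge: ((-140.51 − 125.42) mod 360) = 94.07°.
94.07° ≤ 125.26° ⇒ inside.

Yes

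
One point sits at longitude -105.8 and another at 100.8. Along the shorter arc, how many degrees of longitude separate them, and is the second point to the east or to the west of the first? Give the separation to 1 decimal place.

153.4° west

Raw difference: 100.8 − -105.8 = 206.6°.
Normalise into (−180°, 180°]: 206.6° − 360° = -153.4°.
Negative ⇒ the second point lies to the west; separation 153.4°.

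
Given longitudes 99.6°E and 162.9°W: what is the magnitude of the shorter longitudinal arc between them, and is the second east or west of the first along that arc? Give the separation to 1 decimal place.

97.5° east

Raw difference: -162.9 − 99.6 = -262.5°.
Normalise into (−180°, 180°]: -262.5° + 360° = 97.5°.
Positive ⇒ the second point lies to the east; separation 97.5°.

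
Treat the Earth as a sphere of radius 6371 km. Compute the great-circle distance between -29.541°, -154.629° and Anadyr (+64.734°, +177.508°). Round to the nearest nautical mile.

Δλ = 177.508 − -154.629 = 332.137°; wrapped into (−180°, 180°]: -27.863°.
Δφ = 64.734 − -29.541 = 94.275°.
a = sin²(Δφ/2) + cos φ₁ · cos φ₂ · sin²(Δλ/2) = 0.558797.
c = 2·atan2(√a, √(1−a)) = 1.68866 rad → d = 6371·c ≈ 10758.47 km ≈ 5809.11 nmi.

5809 nmi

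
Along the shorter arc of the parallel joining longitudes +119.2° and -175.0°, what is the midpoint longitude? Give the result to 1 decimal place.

+152.1°

Signed shortest Δλ from +119.2° to -175.0° is +65.8°.
Midpoint longitude = +119.2° + (+65.8°)/2 = +119.2° + 32.9° = +152.1°.
(The naïve average (+119.2 + -175.0)/2 = -27.9° is on the wrong side of the globe.)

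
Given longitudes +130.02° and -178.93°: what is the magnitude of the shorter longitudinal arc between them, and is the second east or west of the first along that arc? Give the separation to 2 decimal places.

51.05° east

Raw difference: -178.93 − 130.02 = -308.95°.
Normalise into (−180°, 180°]: -308.95° + 360° = 51.05°.
Positive ⇒ the second point lies to the east; separation 51.05°.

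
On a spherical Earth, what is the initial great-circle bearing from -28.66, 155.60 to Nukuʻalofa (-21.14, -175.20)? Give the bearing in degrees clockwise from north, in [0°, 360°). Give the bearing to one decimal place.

80.8°

Δλ = -175.20 − 155.60 = -330.80°; wrapped into (−180°, 180°]: 29.20°.
θ = atan2( sin Δλ · cos φ₂ , cos φ₁ · sin φ₂ − sin φ₁ · cos φ₂ · cos Δλ )
  = atan2(0.45503, 0.07403) = 80.760° → normalised to [0°, 360°): 80.760°.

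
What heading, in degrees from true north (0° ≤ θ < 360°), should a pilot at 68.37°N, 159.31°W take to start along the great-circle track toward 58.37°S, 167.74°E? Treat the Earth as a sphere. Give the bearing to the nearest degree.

Δλ = 167.74 − -159.31 = 327.05°; wrapped into (−180°, 180°]: -32.95°.
θ = atan2( sin Δλ · cos φ₂ , cos φ₁ · sin φ₂ − sin φ₁ · cos φ₂ · cos Δλ )
  = atan2(-0.28524, -0.72294) = -158.468° → normalised to [0°, 360°): 201.532°.

202°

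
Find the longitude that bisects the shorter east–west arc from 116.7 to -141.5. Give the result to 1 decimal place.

+167.6°

Signed shortest Δλ from +116.7° to -141.5° is +101.8°.
Midpoint longitude = +116.7° + (+101.8°)/2 = +116.7° + 50.9° = +167.6°.
(The naïve average (+116.7 + -141.5)/2 = -12.4° is on the wrong side of the globe.)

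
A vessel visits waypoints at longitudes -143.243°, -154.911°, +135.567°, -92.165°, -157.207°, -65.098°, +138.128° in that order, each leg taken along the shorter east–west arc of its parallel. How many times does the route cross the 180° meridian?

Leg 1: -143.243° → -154.911°, shortest Δλ = -11.668° (west) — does not cross 180°.
Leg 2: -154.911° → +135.567°, shortest Δλ = -69.522° (west) — crosses 180°.
Leg 3: +135.567° → -92.165°, shortest Δλ = 132.268° (east) — crosses 180°.
Leg 4: -92.165° → -157.207°, shortest Δλ = -65.042° (west) — does not cross 180°.
Leg 5: -157.207° → -65.098°, shortest Δλ = 92.109° (east) — does not cross 180°.
Leg 6: -65.098° → +138.128°, shortest Δλ = -156.774° (west) — crosses 180°.
Total crossings: 3.

3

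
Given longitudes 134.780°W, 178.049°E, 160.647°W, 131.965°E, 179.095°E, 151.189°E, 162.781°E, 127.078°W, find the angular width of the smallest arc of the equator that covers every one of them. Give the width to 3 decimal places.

100.957°

Sort the longitudes: -160.647°, -134.780°, -127.078°, +131.965°, +151.189°, +162.781°, +178.049°, +179.095°.
Eastward gaps between consecutive values (wrapping around): 25.867°, 7.702°, 259.043°, 19.224°, 11.592°, 15.268°, 1.046°, 20.258°.
Largest gap = 259.043° ⇒ minimal covering band is its complement: 360° − 259.043° = 100.957°.
Band runs from +131.965° eastward to -127.078°, crossing the antimeridian.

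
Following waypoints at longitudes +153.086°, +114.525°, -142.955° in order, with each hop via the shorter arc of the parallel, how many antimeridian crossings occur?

1

Leg 1: +153.086° → +114.525°, shortest Δλ = -38.561° (west) — does not cross 180°.
Leg 2: +114.525° → -142.955°, shortest Δλ = 102.52° (east) — crosses 180°.
Total crossings: 1.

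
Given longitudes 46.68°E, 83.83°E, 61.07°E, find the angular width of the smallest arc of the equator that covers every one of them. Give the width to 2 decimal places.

Sort the longitudes: +46.68°, +61.07°, +83.83°.
Eastward gaps between consecutive values (wrapping around): 14.39°, 22.76°, 322.85°.
Largest gap = 322.85° ⇒ minimal covering band is its complement: 360° − 322.85° = 37.15°.
Band runs from +46.68° eastward to +83.83°.

37.15°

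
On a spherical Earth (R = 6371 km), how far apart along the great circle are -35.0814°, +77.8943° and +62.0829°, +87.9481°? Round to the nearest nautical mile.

5854 nmi

Δλ = 87.9481 − 77.8943 = 10.0538°.
Δφ = 62.0829 − -35.0814 = 97.1643°.
a = sin²(Δφ/2) + cos φ₁ · cos φ₂ · sin²(Δλ/2) = 0.565299.
c = 2·atan2(√a, √(1−a)) = 1.70177 rad → d = 6371·c ≈ 10841.97 km ≈ 5854.20 nmi.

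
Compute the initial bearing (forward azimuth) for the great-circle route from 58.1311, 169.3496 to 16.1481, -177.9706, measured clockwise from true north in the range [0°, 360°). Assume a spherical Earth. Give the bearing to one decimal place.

162.0°

Δλ = -177.9706 − 169.3496 = -347.3202°; wrapped into (−180°, 180°]: 12.6798°.
θ = atan2( sin Δλ · cos φ₂ , cos φ₁ · sin φ₂ − sin φ₁ · cos φ₂ · cos Δλ )
  = atan2(0.21084, -0.64902) = 162.003° → normalised to [0°, 360°): 162.003°.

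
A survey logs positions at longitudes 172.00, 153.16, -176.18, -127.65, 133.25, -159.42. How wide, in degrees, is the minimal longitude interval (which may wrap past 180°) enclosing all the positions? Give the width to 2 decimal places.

Sort the longitudes: -176.18°, -159.42°, -127.65°, +133.25°, +153.16°, +172.00°.
Eastward gaps between consecutive values (wrapping around): 16.76°, 31.77°, 260.90°, 19.91°, 18.84°, 11.82°.
Largest gap = 260.90° ⇒ minimal covering band is its complement: 360° − 260.90° = 99.10°.
Band runs from +133.25° eastward to -127.65°, crossing the antimeridian.

99.10°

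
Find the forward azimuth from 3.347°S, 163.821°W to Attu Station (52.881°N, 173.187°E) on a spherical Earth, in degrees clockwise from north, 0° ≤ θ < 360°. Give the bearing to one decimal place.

Δλ = 173.187 − -163.821 = 337.008°; wrapped into (−180°, 180°]: -22.992°.
θ = atan2( sin Δλ · cos φ₂ , cos φ₁ · sin φ₂ − sin φ₁ · cos φ₂ · cos Δλ )
  = atan2(-0.23572, 0.82846) = -15.882° → normalised to [0°, 360°): 344.118°.

344.1°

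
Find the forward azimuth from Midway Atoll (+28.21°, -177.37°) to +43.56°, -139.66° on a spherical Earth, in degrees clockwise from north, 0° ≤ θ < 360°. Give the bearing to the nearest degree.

Δλ = -139.66 − -177.37 = 37.71°.
θ = atan2( sin Δλ · cos φ₂ , cos φ₁ · sin φ₂ − sin φ₁ · cos φ₂ · cos Δλ )
  = atan2(0.44325, 0.33627) = 52.814° → normalised to [0°, 360°): 52.814°.

53°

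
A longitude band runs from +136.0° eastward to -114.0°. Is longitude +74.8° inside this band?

No

Band width going east from +136.0° to -114.0°: ((-114.0 − 136.0) mod 360) = 110.0°.
Offset of +74.8° east of the west edge: ((74.8 − 136.0) mod 360) = 298.8°.
298.8° > 110.0° ⇒ outside.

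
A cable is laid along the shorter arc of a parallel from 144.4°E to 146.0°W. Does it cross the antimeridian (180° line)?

Naïve |-146.0 − 144.4| = 290.4° > 180°, so the shorter arc goes the other way round — across 180°.
Signed shortest Δλ = ((-146.0 − 144.4 + 180) mod 360) − 180 = 69.6°.
Going east by 69.6° from +144.4° passes through 180° before reaching -146.0°.

Yes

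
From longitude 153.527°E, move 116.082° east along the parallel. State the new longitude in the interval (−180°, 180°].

90.391°W

Start at +153.527°; shift +116.082° → +269.609°.
+269.609° lies outside (−180°, 180°]; subtract 360° → -90.391°.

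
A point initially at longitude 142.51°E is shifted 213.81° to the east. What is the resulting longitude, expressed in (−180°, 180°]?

Start at +142.51°; shift +213.81° → +356.32°.
+356.32° lies outside (−180°, 180°]; subtract 360° → -3.68°.

3.68°W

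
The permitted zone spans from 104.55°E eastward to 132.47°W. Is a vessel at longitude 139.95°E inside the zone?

Yes

Band width going east from +104.55° to -132.47°: ((-132.47 − 104.55) mod 360) = 122.98°.
Offset of +139.95° east of the west edge: ((139.95 − 104.55) mod 360) = 35.40°.
35.40° ≤ 122.98° ⇒ inside.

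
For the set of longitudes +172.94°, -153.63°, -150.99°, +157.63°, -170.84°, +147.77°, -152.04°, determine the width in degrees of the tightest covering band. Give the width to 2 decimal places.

61.24°

Sort the longitudes: -170.84°, -153.63°, -152.04°, -150.99°, +147.77°, +157.63°, +172.94°.
Eastward gaps between consecutive values (wrapping around): 17.21°, 1.59°, 1.05°, 298.76°, 9.86°, 15.31°, 16.22°.
Largest gap = 298.76° ⇒ minimal covering band is its complement: 360° − 298.76° = 61.24°.
Band runs from +147.77° eastward to -150.99°, crossing the antimeridian.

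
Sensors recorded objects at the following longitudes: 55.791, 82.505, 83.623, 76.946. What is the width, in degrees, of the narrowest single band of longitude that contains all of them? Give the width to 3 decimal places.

Sort the longitudes: +55.791°, +76.946°, +82.505°, +83.623°.
Eastward gaps between consecutive values (wrapping around): 21.155°, 5.559°, 1.118°, 332.168°.
Largest gap = 332.168° ⇒ minimal covering band is its complement: 360° − 332.168° = 27.832°.
Band runs from +55.791° eastward to +83.623°.

27.832°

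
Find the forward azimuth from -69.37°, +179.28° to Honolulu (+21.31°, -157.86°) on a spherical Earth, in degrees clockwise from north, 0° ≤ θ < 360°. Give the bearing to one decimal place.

21.2°

Δλ = -157.86 − 179.28 = -337.14°; wrapped into (−180°, 180°]: 22.86°.
θ = atan2( sin Δλ · cos φ₂ , cos φ₁ · sin φ₂ − sin φ₁ · cos φ₂ · cos Δλ )
  = atan2(0.36192, 0.93145) = 21.234° → normalised to [0°, 360°): 21.234°.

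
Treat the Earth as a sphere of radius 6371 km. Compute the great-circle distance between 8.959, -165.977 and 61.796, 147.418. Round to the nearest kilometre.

6977 km

Δλ = 147.418 − -165.977 = 313.395°; wrapped into (−180°, 180°]: -46.605°.
Δφ = 61.796 − 8.959 = 52.837°.
a = sin²(Δφ/2) + cos φ₁ · cos φ₂ · sin²(Δλ/2) = 0.271014.
c = 2·atan2(√a, √(1−a)) = 1.09508 rad → d = 6371·c ≈ 6976.77 km.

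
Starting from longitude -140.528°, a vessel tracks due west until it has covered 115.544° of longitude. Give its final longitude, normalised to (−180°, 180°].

Start at -140.528°; shift −115.544° → -256.072°.
-256.072° lies outside (−180°, 180°]; add 360° → +103.928°.

+103.928°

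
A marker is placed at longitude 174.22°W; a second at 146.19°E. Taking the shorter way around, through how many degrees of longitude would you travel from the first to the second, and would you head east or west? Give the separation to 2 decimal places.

Raw difference: 146.19 − -174.22 = 320.41°.
Normalise into (−180°, 180°]: 320.41° − 360° = -39.59°.
Negative ⇒ the second point lies to the west; separation 39.59°.

39.59° west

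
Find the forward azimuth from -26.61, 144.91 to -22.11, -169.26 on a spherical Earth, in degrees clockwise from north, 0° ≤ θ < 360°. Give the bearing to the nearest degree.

94°

Δλ = -169.26 − 144.91 = -314.17°; wrapped into (−180°, 180°]: 45.83°.
θ = atan2( sin Δλ · cos φ₂ , cos φ₁ · sin φ₂ − sin φ₁ · cos φ₂ · cos Δλ )
  = atan2(0.66453, -0.04737) = 94.077° → normalised to [0°, 360°): 94.077°.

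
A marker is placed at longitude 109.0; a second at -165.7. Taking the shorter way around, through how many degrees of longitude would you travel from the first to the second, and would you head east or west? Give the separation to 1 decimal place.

85.3° east

Raw difference: -165.7 − 109.0 = -274.7°.
Normalise into (−180°, 180°]: -274.7° + 360° = 85.3°.
Positive ⇒ the second point lies to the east; separation 85.3°.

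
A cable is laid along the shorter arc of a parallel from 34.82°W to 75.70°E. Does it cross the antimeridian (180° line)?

No

Signed shortest Δλ = ((75.70 − -34.82 + 180) mod 360) − 180 = 110.52°.
Going east by 110.52° from -34.82° reaches +75.70° without touching 180°.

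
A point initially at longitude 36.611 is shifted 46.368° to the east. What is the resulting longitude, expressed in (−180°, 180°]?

Start at +36.611°; shift +46.368° → +82.979°.
+82.979° already lies in (−180°, 180°].

+82.979°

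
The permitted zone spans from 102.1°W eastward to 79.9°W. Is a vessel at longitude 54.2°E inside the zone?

Band width going east from -102.1° to -79.9°: ((-79.9 − -102.1) mod 360) = 22.2°.
Offset of +54.2° east of the west edge: ((54.2 − -102.1) mod 360) = 156.3°.
156.3° > 22.2° ⇒ outside.

No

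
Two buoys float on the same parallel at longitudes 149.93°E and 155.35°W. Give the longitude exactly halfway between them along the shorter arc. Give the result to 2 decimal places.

Signed shortest Δλ from +149.93° to -155.35° is +54.72°.
Midpoint longitude = +149.93° + (+54.72°)/2 = +149.93° + 27.36° = +177.29°.
(The naïve average (+149.93 + -155.35)/2 = -2.71° is on the wrong side of the globe.)

177.29°E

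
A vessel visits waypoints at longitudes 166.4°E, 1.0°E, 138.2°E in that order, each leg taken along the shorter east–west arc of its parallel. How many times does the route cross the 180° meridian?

0

Leg 1: +166.4° → +1.0°, shortest Δλ = -165.4° (west) — does not cross 180°.
Leg 2: +1.0° → +138.2°, shortest Δλ = 137.2° (east) — does not cross 180°.
Total crossings: 0.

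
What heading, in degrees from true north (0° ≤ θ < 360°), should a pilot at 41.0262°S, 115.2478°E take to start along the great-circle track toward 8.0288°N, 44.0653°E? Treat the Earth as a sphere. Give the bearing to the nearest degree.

Δλ = 44.0653 − 115.2478 = -71.1825°.
θ = atan2( sin Δλ · cos φ₂ , cos φ₁ · sin φ₂ − sin φ₁ · cos φ₂ · cos Δλ )
  = atan2(-0.93727, 0.31502) = -71.422° → normalised to [0°, 360°): 288.578°.

289°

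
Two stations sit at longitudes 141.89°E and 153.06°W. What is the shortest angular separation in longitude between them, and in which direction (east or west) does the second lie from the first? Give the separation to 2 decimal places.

Raw difference: -153.06 − 141.89 = -294.95°.
Normalise into (−180°, 180°]: -294.95° + 360° = 65.05°.
Positive ⇒ the second point lies to the east; separation 65.05°.

65.05° east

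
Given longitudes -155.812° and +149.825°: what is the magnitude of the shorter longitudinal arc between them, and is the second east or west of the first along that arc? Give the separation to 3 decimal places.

54.363° west

Raw difference: 149.825 − -155.812 = 305.637°.
Normalise into (−180°, 180°]: 305.637° − 360° = -54.363°.
Negative ⇒ the second point lies to the west; separation 54.363°.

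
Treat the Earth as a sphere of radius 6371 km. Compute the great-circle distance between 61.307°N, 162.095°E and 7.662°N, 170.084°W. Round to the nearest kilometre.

Δλ = -170.084 − 162.095 = -332.179°; wrapped into (−180°, 180°]: 27.821°.
Δφ = 7.662 − 61.307 = -53.645°.
a = sin²(Δφ/2) + cos φ₁ · cos φ₂ · sin²(Δλ/2) = 0.231107.
c = 2·atan2(√a, √(1−a)) = 1.00299 rad → d = 6371·c ≈ 6390.04 km.

6390 km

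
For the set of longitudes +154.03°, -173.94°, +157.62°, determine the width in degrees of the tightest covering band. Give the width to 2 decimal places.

32.03°

Sort the longitudes: -173.94°, +154.03°, +157.62°.
Eastward gaps between consecutive values (wrapping around): 327.97°, 3.59°, 28.44°.
Largest gap = 327.97° ⇒ minimal covering band is its complement: 360° − 327.97° = 32.03°.
Band runs from +154.03° eastward to -173.94°, crossing the antimeridian.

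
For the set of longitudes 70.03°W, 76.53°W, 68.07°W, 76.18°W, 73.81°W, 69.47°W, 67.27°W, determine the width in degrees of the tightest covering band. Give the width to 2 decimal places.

9.26°

Sort the longitudes: -76.53°, -76.18°, -73.81°, -70.03°, -69.47°, -68.07°, -67.27°.
Eastward gaps between consecutive values (wrapping around): 0.35°, 2.37°, 3.78°, 0.56°, 1.40°, 0.80°, 350.74°.
Largest gap = 350.74° ⇒ minimal covering band is its complement: 360° − 350.74° = 9.26°.
Band runs from -76.53° eastward to -67.27°.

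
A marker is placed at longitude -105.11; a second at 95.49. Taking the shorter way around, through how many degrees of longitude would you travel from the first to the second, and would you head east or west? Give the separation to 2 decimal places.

Raw difference: 95.49 − -105.11 = 200.6°.
Normalise into (−180°, 180°]: 200.6° − 360° = -159.4°.
Negative ⇒ the second point lies to the west; separation 159.40°.

159.40° west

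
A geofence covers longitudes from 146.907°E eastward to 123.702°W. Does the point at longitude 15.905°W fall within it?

No

Band width going east from +146.907° to -123.702°: ((-123.702 − 146.907) mod 360) = 89.391°.
Offset of -15.905° east of the west edge: ((-15.905 − 146.907) mod 360) = 197.188°.
197.188° > 89.391° ⇒ outside.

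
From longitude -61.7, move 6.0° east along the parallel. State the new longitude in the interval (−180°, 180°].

-55.7°

Start at -61.7°; shift +6.0° → -55.7°.
-55.7° already lies in (−180°, 180°].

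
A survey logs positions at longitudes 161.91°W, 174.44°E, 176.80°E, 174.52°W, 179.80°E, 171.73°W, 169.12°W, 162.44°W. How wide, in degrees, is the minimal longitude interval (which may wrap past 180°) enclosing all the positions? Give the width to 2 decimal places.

23.65°

Sort the longitudes: -174.52°, -171.73°, -169.12°, -162.44°, -161.91°, +174.44°, +176.80°, +179.80°.
Eastward gaps between consecutive values (wrapping around): 2.79°, 2.61°, 6.68°, 0.53°, 336.35°, 2.36°, 3.00°, 5.68°.
Largest gap = 336.35° ⇒ minimal covering band is its complement: 360° − 336.35° = 23.65°.
Band runs from +174.44° eastward to -161.91°, crossing the antimeridian.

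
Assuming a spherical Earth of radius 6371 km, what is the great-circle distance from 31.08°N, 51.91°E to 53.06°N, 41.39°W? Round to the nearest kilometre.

7504 km

Δλ = -41.39 − 51.91 = -93.30°.
Δφ = 53.06 − 31.08 = 21.98°.
a = sin²(Δφ/2) + cos φ₁ · cos φ₂ · sin²(Δλ/2) = 0.308510.
c = 2·atan2(√a, √(1−a)) = 1.17778 rad → d = 6371·c ≈ 7503.61 km.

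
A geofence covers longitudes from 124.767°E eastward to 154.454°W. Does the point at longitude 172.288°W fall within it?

Yes

Band width going east from +124.767° to -154.454°: ((-154.454 − 124.767) mod 360) = 80.779°.
Offset of -172.288° east of the west edge: ((-172.288 − 124.767) mod 360) = 62.945°.
62.945° ≤ 80.779° ⇒ inside.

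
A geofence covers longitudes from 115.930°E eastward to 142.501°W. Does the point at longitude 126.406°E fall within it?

Band width going east from +115.930° to -142.501°: ((-142.501 − 115.930) mod 360) = 101.569°.
Offset of +126.406° east of the west edge: ((126.406 − 115.930) mod 360) = 10.476°.
10.476° ≤ 101.569° ⇒ inside.

Yes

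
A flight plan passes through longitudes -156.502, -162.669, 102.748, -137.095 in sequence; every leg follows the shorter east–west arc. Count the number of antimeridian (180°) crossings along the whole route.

2

Leg 1: -156.502° → -162.669°, shortest Δλ = -6.167° (west) — does not cross 180°.
Leg 2: -162.669° → +102.748°, shortest Δλ = -94.583° (west) — crosses 180°.
Leg 3: +102.748° → -137.095°, shortest Δλ = 120.157° (east) — crosses 180°.
Total crossings: 2.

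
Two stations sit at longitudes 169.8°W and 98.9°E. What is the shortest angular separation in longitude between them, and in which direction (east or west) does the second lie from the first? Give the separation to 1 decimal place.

Raw difference: 98.9 − -169.8 = 268.7°.
Normalise into (−180°, 180°]: 268.7° − 360° = -91.3°.
Negative ⇒ the second point lies to the west; separation 91.3°.

91.3° west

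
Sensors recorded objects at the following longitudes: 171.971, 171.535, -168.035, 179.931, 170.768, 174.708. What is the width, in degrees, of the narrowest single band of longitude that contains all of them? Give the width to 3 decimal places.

21.197°

Sort the longitudes: -168.035°, +170.768°, +171.535°, +171.971°, +174.708°, +179.931°.
Eastward gaps between consecutive values (wrapping around): 338.803°, 0.767°, 0.436°, 2.737°, 5.223°, 12.034°.
Largest gap = 338.803° ⇒ minimal covering band is its complement: 360° − 338.803° = 21.197°.
Band runs from +170.768° eastward to -168.035°, crossing the antimeridian.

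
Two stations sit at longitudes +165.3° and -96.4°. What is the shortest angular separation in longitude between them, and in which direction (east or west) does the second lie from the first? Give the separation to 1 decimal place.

98.3° east

Raw difference: -96.4 − 165.3 = -261.7°.
Normalise into (−180°, 180°]: -261.7° + 360° = 98.3°.
Positive ⇒ the second point lies to the east; separation 98.3°.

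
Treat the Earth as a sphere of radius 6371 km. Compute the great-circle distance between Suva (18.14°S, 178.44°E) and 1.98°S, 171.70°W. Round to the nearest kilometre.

2094 km

Δλ = -171.70 − 178.44 = -350.14°; wrapped into (−180°, 180°]: 9.86°.
Δφ = -1.98 − -18.14 = 16.16°.
a = sin²(Δφ/2) + cos φ₁ · cos φ₂ · sin²(Δλ/2) = 0.026770.
c = 2·atan2(√a, √(1−a)) = 0.32871 rad → d = 6371·c ≈ 2094.21 km.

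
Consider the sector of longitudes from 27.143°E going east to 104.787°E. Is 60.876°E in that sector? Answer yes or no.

Yes

Band width going east from +27.143° to +104.787°: ((104.787 − 27.143) mod 360) = 77.644°.
Offset of +60.876° east of the west edge: ((60.876 − 27.143) mod 360) = 33.733°.
33.733° ≤ 77.644° ⇒ inside.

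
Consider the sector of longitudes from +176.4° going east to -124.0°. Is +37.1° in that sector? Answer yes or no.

No

Band width going east from +176.4° to -124.0°: ((-124.0 − 176.4) mod 360) = 59.6°.
Offset of +37.1° east of the west edge: ((37.1 − 176.4) mod 360) = 220.7°.
220.7° > 59.6° ⇒ outside.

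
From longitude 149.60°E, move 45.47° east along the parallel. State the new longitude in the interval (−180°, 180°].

Start at +149.60°; shift +45.47° → +195.07°.
+195.07° lies outside (−180°, 180°]; subtract 360° → -164.93°.

164.93°W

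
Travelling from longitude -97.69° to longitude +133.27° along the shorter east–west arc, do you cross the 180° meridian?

Naïve |133.27 − -97.69| = 230.96° > 180°, so the shorter arc goes the other way round — across 180°.
Signed shortest Δλ = ((133.27 − -97.69 + 180) mod 360) − 180 = -129.04°.
Going west by 129.04° from -97.69° passes through 180° before reaching +133.27°.

Yes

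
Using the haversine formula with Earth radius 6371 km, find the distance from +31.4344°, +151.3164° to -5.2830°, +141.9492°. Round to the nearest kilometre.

4202 km

Δλ = 141.9492 − 151.3164 = -9.3672°.
Δφ = -5.2830 − 31.4344 = -36.7174°.
a = sin²(Δφ/2) + cos φ₁ · cos φ₂ · sin²(Δλ/2) = 0.104868.
c = 2·atan2(√a, √(1−a)) = 0.65956 rad → d = 6371·c ≈ 4202.03 km.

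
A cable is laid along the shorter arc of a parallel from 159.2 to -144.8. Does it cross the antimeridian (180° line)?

Naïve |-144.8 − 159.2| = 304.0° > 180°, so the shorter arc goes the other way round — across 180°.
Signed shortest Δλ = ((-144.8 − 159.2 + 180) mod 360) − 180 = 56.0°.
Going east by 56.0° from +159.2° passes through 180° before reaching -144.8°.

Yes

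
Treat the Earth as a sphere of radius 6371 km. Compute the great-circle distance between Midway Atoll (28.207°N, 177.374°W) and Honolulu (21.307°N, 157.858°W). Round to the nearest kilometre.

Δλ = -157.858 − -177.374 = 19.516°.
Δφ = 21.307 − 28.207 = -6.900°.
a = sin²(Δφ/2) + cos φ₁ · cos φ₂ · sin²(Δλ/2) = 0.027206.
c = 2·atan2(√a, √(1−a)) = 0.33140 rad → d = 6371·c ≈ 2111.33 km.

2111 km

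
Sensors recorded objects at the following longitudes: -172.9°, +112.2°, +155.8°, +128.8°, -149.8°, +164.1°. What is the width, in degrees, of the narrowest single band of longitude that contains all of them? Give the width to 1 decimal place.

Sort the longitudes: -172.9°, -149.8°, +112.2°, +128.8°, +155.8°, +164.1°.
Eastward gaps between consecutive values (wrapping around): 23.1°, 262.0°, 16.6°, 27.0°, 8.3°, 23.0°.
Largest gap = 262.0° ⇒ minimal covering band is its complement: 360° − 262.0° = 98.0°.
Band runs from +112.2° eastward to -149.8°, crossing the antimeridian.

98.0°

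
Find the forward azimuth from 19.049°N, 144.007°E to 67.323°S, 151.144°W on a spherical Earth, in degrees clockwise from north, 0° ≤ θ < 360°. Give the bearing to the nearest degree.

159°

Δλ = -151.144 − 144.007 = -295.151°; wrapped into (−180°, 180°]: 64.849°.
θ = atan2( sin Δλ · cos φ₂ , cos φ₁ · sin φ₂ − sin φ₁ · cos φ₂ · cos Δλ )
  = atan2(0.34898, -0.92564) = 159.343° → normalised to [0°, 360°): 159.343°.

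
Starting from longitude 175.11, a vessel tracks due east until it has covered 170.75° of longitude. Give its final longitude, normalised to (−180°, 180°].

-14.14°

Start at +175.11°; shift +170.75° → +345.86°.
+345.86° lies outside (−180°, 180°]; subtract 360° → -14.14°.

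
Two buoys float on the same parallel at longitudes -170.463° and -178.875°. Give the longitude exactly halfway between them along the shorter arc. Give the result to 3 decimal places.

Signed shortest Δλ from -170.463° to -178.875° is -8.412°.
Midpoint longitude = -170.463° + (-8.412°)/2 = -170.463° − 4.206° = -174.669°.

-174.669°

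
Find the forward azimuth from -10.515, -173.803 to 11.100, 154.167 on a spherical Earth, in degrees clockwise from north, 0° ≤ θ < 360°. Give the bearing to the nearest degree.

303°

Δλ = 154.167 − -173.803 = 327.970°; wrapped into (−180°, 180°]: -32.030°.
θ = atan2( sin Δλ · cos φ₂ , cos φ₁ · sin φ₂ − sin φ₁ · cos φ₂ · cos Δλ )
  = atan2(-0.52044, 0.34111) = -56.758° → normalised to [0°, 360°): 303.242°.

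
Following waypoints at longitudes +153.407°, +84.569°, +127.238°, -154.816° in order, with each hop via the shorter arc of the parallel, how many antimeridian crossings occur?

1

Leg 1: +153.407° → +84.569°, shortest Δλ = -68.838° (west) — does not cross 180°.
Leg 2: +84.569° → +127.238°, shortest Δλ = 42.669° (east) — does not cross 180°.
Leg 3: +127.238° → -154.816°, shortest Δλ = 77.946° (east) — crosses 180°.
Total crossings: 1.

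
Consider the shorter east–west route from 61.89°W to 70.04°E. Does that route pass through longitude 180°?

Signed shortest Δλ = ((70.04 − -61.89 + 180) mod 360) − 180 = 131.93°.
Going east by 131.93° from -61.89° reaches +70.04° without touching 180°.

No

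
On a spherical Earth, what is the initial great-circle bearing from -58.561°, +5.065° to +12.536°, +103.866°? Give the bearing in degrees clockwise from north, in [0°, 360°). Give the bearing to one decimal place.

90.8°

Δλ = 103.866 − 5.065 = 98.801°.
θ = atan2( sin Δλ · cos φ₂ , cos φ₁ · sin φ₂ − sin φ₁ · cos φ₂ · cos Δλ )
  = atan2(0.96467, -0.01422) = 90.844° → normalised to [0°, 360°): 90.844°.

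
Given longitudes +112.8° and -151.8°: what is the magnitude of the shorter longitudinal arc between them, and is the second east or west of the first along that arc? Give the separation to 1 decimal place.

Raw difference: -151.8 − 112.8 = -264.6°.
Normalise into (−180°, 180°]: -264.6° + 360° = 95.4°.
Positive ⇒ the second point lies to the east; separation 95.4°.

95.4° east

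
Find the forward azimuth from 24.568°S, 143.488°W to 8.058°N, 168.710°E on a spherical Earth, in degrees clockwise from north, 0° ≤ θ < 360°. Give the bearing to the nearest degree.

Δλ = 168.710 − -143.488 = 312.198°; wrapped into (−180°, 180°]: -47.802°.
θ = atan2( sin Δλ · cos φ₂ , cos φ₁ · sin φ₂ − sin φ₁ · cos φ₂ · cos Δλ )
  = atan2(-0.73351, 0.40400) = -61.155° → normalised to [0°, 360°): 298.845°.

299°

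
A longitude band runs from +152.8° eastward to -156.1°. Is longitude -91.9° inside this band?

No

Band width going east from +152.8° to -156.1°: ((-156.1 − 152.8) mod 360) = 51.1°.
Offset of -91.9° east of the west edge: ((-91.9 − 152.8) mod 360) = 115.3°.
115.3° > 51.1° ⇒ outside.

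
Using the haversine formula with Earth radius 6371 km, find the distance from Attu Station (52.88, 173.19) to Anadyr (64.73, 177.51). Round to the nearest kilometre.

Δλ = 177.51 − 173.19 = 4.32°.
Δφ = 64.73 − 52.88 = 11.85°.
a = sin²(Δφ/2) + cos φ₁ · cos φ₂ · sin²(Δλ/2) = 0.011022.
c = 2·atan2(√a, √(1−a)) = 0.21036 rad → d = 6371·c ≈ 1340.18 km.

1340 km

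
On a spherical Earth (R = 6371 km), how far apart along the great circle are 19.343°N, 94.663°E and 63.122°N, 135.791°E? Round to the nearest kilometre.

Δλ = 135.791 − 94.663 = 41.128°.
Δφ = 63.122 − 19.343 = 43.779°.
a = sin²(Δφ/2) + cos φ₁ · cos φ₂ · sin²(Δλ/2) = 0.191623.
c = 2·atan2(√a, √(1−a)) = 0.90618 rad → d = 6371·c ≈ 5773.30 km.

5773 km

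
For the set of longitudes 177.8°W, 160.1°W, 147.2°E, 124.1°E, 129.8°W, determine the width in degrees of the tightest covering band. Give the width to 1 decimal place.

Sort the longitudes: -177.8°, -160.1°, -129.8°, +124.1°, +147.2°.
Eastward gaps between consecutive values (wrapping around): 17.7°, 30.3°, 253.9°, 23.1°, 35.0°.
Largest gap = 253.9° ⇒ minimal covering band is its complement: 360° − 253.9° = 106.1°.
Band runs from +124.1° eastward to -129.8°, crossing the antimeridian.

106.1°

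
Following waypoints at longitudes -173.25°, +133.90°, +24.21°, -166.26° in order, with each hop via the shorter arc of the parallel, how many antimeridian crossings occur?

2

Leg 1: -173.25° → +133.90°, shortest Δλ = -52.85° (west) — crosses 180°.
Leg 2: +133.90° → +24.21°, shortest Δλ = -109.69° (west) — does not cross 180°.
Leg 3: +24.21° → -166.26°, shortest Δλ = 169.53° (east) — crosses 180°.
Total crossings: 2.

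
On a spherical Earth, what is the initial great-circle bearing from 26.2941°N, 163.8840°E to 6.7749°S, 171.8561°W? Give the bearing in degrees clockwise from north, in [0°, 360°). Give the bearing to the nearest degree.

141°

Δλ = -171.8561 − 163.8840 = -335.7401°; wrapped into (−180°, 180°]: 24.2599°.
θ = atan2( sin Δλ · cos φ₂ , cos φ₁ · sin φ₂ − sin φ₁ · cos φ₂ · cos Δλ )
  = atan2(0.40801, -0.50680) = 141.164° → normalised to [0°, 360°): 141.164°.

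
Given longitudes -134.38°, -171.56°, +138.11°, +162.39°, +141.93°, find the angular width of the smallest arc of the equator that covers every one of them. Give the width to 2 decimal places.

87.51°

Sort the longitudes: -171.56°, -134.38°, +138.11°, +141.93°, +162.39°.
Eastward gaps between consecutive values (wrapping around): 37.18°, 272.49°, 3.82°, 20.46°, 26.05°.
Largest gap = 272.49° ⇒ minimal covering band is its complement: 360° − 272.49° = 87.51°.
Band runs from +138.11° eastward to -134.38°, crossing the antimeridian.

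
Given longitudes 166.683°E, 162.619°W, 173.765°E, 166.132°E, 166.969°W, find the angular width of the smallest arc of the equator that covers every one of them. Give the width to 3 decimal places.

Sort the longitudes: -166.969°, -162.619°, +166.132°, +166.683°, +173.765°.
Eastward gaps between consecutive values (wrapping around): 4.350°, 328.751°, 0.551°, 7.082°, 19.266°.
Largest gap = 328.751° ⇒ minimal covering band is its complement: 360° − 328.751° = 31.249°.
Band runs from +166.132° eastward to -162.619°, crossing the antimeridian.

31.249°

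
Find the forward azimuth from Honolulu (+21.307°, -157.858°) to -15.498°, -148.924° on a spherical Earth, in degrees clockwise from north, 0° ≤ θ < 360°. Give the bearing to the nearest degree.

Δλ = -148.924 − -157.858 = 8.934°.
θ = atan2( sin Δλ · cos φ₂ , cos φ₁ · sin φ₂ − sin φ₁ · cos φ₂ · cos Δλ )
  = atan2(0.14965, -0.59485) = 165.879° → normalised to [0°, 360°): 165.879°.

166°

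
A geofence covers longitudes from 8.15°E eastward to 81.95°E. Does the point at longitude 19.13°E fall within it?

Band width going east from +8.15° to +81.95°: ((81.95 − 8.15) mod 360) = 73.80°.
Offset of +19.13° east of the west edge: ((19.13 − 8.15) mod 360) = 10.98°.
10.98° ≤ 73.80° ⇒ inside.

Yes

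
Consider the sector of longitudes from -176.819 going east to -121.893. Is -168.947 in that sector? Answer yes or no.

Yes

Band width going east from -176.819° to -121.893°: ((-121.893 − -176.819) mod 360) = 54.926°.
Offset of -168.947° east of the west edge: ((-168.947 − -176.819) mod 360) = 7.872°.
7.872° ≤ 54.926° ⇒ inside.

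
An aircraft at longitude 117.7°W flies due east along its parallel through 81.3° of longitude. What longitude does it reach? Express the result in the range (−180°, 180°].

36.4°W

Start at -117.7°; shift +81.3° → -36.4°.
-36.4° already lies in (−180°, 180°].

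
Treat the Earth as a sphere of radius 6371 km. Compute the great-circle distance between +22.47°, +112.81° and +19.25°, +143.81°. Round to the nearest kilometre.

3235 km

Δλ = 143.81 − 112.81 = 31.00°.
Δφ = 19.25 − 22.47 = -3.22°.
a = sin²(Δφ/2) + cos φ₁ · cos φ₂ · sin²(Δλ/2) = 0.063094.
c = 2·atan2(√a, √(1−a)) = 0.50781 rad → d = 6371·c ≈ 3235.25 km.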